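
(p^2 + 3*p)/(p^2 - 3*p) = (p + 3)/(p - 3)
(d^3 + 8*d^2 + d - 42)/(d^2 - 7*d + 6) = (d^3 + 8*d^2 + d - 42)/(d^2 - 7*d + 6)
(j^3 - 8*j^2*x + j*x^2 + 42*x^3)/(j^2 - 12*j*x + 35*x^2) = (-j^2 + j*x + 6*x^2)/(-j + 5*x)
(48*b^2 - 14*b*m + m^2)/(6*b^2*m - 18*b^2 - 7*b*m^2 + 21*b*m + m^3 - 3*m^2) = (8*b - m)/(b*m - 3*b - m^2 + 3*m)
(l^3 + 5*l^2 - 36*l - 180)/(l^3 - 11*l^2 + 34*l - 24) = (l^2 + 11*l + 30)/(l^2 - 5*l + 4)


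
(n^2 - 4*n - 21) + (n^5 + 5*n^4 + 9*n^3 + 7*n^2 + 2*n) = n^5 + 5*n^4 + 9*n^3 + 8*n^2 - 2*n - 21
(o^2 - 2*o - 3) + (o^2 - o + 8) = 2*o^2 - 3*o + 5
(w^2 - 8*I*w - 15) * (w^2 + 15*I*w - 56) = w^4 + 7*I*w^3 + 49*w^2 + 223*I*w + 840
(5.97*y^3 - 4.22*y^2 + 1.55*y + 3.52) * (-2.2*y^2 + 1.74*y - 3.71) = -13.134*y^5 + 19.6718*y^4 - 32.9015*y^3 + 10.6092*y^2 + 0.3743*y - 13.0592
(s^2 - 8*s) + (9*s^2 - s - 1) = 10*s^2 - 9*s - 1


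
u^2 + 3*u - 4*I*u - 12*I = (u + 3)*(u - 4*I)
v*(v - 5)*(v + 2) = v^3 - 3*v^2 - 10*v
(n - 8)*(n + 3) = n^2 - 5*n - 24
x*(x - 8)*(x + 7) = x^3 - x^2 - 56*x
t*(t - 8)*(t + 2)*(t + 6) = t^4 - 52*t^2 - 96*t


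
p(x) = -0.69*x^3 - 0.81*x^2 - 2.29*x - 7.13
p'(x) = -2.07*x^2 - 1.62*x - 2.29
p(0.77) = -9.69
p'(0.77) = -4.76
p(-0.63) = -5.84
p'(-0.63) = -2.09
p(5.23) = -139.97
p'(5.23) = -67.38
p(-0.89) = -5.25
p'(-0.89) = -2.49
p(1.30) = -12.99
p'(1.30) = -7.89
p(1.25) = -12.61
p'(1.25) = -7.55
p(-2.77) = 7.66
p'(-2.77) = -13.69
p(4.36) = -89.70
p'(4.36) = -48.70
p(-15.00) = 2173.72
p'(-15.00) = -443.74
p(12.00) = -1343.57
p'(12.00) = -319.81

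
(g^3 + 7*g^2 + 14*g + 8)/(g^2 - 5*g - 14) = (g^2 + 5*g + 4)/(g - 7)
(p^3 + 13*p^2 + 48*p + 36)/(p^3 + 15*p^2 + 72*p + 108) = (p + 1)/(p + 3)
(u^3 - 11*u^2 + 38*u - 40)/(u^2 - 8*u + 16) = (u^2 - 7*u + 10)/(u - 4)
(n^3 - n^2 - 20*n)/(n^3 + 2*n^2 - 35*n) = (n + 4)/(n + 7)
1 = 1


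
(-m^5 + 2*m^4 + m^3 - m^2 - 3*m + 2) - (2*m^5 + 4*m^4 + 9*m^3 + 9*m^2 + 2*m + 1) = -3*m^5 - 2*m^4 - 8*m^3 - 10*m^2 - 5*m + 1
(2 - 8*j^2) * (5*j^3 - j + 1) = -40*j^5 + 18*j^3 - 8*j^2 - 2*j + 2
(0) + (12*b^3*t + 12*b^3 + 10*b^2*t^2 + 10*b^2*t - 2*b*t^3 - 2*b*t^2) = 12*b^3*t + 12*b^3 + 10*b^2*t^2 + 10*b^2*t - 2*b*t^3 - 2*b*t^2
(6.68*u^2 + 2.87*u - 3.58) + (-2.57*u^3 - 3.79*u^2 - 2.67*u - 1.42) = -2.57*u^3 + 2.89*u^2 + 0.2*u - 5.0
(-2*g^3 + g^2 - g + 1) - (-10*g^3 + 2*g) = 8*g^3 + g^2 - 3*g + 1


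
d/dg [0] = 0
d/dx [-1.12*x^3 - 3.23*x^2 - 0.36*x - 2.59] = -3.36*x^2 - 6.46*x - 0.36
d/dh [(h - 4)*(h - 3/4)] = 2*h - 19/4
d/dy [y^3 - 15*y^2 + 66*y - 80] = 3*y^2 - 30*y + 66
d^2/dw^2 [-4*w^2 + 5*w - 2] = -8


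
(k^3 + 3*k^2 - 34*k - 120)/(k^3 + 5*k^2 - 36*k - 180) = (k + 4)/(k + 6)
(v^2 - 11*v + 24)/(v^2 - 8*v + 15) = (v - 8)/(v - 5)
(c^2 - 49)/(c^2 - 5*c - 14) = (c + 7)/(c + 2)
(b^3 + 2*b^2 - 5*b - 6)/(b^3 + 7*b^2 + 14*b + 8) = (b^2 + b - 6)/(b^2 + 6*b + 8)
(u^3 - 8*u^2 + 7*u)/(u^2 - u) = u - 7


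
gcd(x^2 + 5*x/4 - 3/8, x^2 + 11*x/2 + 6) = x + 3/2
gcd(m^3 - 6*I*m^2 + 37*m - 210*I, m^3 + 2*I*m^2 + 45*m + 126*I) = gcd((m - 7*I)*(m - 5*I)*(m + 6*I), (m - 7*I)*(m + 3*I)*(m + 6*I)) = m^2 - I*m + 42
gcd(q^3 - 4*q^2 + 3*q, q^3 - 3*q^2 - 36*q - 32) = 1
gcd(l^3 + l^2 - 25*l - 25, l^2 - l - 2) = l + 1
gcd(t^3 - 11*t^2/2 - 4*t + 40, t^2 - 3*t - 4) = t - 4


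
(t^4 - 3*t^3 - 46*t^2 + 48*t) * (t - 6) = t^5 - 9*t^4 - 28*t^3 + 324*t^2 - 288*t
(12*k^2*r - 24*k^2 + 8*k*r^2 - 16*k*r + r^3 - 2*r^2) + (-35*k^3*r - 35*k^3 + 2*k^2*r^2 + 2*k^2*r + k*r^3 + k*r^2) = -35*k^3*r - 35*k^3 + 2*k^2*r^2 + 14*k^2*r - 24*k^2 + k*r^3 + 9*k*r^2 - 16*k*r + r^3 - 2*r^2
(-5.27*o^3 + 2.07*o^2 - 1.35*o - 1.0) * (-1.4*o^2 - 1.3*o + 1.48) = 7.378*o^5 + 3.953*o^4 - 8.6006*o^3 + 6.2186*o^2 - 0.698*o - 1.48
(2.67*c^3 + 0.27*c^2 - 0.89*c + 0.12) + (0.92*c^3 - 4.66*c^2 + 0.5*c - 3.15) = 3.59*c^3 - 4.39*c^2 - 0.39*c - 3.03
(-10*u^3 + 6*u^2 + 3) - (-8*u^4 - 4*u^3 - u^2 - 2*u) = 8*u^4 - 6*u^3 + 7*u^2 + 2*u + 3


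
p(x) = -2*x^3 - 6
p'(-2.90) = -50.46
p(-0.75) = -5.16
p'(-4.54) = -123.67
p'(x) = -6*x^2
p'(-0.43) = -1.11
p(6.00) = -438.00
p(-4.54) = 181.15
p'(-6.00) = -216.00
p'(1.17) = -8.21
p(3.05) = -62.75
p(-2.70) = 33.37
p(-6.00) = 426.00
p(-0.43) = -5.84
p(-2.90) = 42.78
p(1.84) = -18.46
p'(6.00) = -216.00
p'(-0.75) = -3.38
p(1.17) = -9.20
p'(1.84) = -20.31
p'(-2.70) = -43.74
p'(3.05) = -55.82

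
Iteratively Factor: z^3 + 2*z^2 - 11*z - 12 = (z + 4)*(z^2 - 2*z - 3) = (z - 3)*(z + 4)*(z + 1)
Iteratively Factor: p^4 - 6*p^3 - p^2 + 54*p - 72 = (p - 3)*(p^3 - 3*p^2 - 10*p + 24) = (p - 4)*(p - 3)*(p^2 + p - 6) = (p - 4)*(p - 3)*(p + 3)*(p - 2)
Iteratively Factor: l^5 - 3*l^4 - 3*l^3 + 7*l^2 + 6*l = (l + 1)*(l^4 - 4*l^3 + l^2 + 6*l) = l*(l + 1)*(l^3 - 4*l^2 + l + 6) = l*(l + 1)^2*(l^2 - 5*l + 6) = l*(l - 2)*(l + 1)^2*(l - 3)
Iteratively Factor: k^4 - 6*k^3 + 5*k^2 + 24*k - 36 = (k - 2)*(k^3 - 4*k^2 - 3*k + 18) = (k - 2)*(k + 2)*(k^2 - 6*k + 9) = (k - 3)*(k - 2)*(k + 2)*(k - 3)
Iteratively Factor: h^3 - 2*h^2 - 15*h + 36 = (h + 4)*(h^2 - 6*h + 9) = (h - 3)*(h + 4)*(h - 3)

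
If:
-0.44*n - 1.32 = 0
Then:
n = -3.00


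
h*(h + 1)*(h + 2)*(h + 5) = h^4 + 8*h^3 + 17*h^2 + 10*h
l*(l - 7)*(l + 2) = l^3 - 5*l^2 - 14*l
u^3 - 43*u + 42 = (u - 6)*(u - 1)*(u + 7)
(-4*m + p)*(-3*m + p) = 12*m^2 - 7*m*p + p^2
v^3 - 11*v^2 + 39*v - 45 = (v - 5)*(v - 3)^2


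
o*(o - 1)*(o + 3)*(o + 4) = o^4 + 6*o^3 + 5*o^2 - 12*o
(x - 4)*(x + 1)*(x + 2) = x^3 - x^2 - 10*x - 8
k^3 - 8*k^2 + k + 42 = (k - 7)*(k - 3)*(k + 2)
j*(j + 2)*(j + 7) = j^3 + 9*j^2 + 14*j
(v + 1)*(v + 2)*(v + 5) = v^3 + 8*v^2 + 17*v + 10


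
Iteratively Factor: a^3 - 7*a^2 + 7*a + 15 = (a - 3)*(a^2 - 4*a - 5) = (a - 5)*(a - 3)*(a + 1)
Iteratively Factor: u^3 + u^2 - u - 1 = (u + 1)*(u^2 - 1) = (u - 1)*(u + 1)*(u + 1)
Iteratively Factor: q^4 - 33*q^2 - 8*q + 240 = (q + 4)*(q^3 - 4*q^2 - 17*q + 60) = (q + 4)^2*(q^2 - 8*q + 15) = (q - 3)*(q + 4)^2*(q - 5)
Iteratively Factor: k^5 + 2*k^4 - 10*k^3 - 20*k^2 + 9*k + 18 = (k + 2)*(k^4 - 10*k^2 + 9) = (k + 2)*(k + 3)*(k^3 - 3*k^2 - k + 3) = (k - 3)*(k + 2)*(k + 3)*(k^2 - 1) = (k - 3)*(k + 1)*(k + 2)*(k + 3)*(k - 1)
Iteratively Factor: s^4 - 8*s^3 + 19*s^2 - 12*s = (s - 3)*(s^3 - 5*s^2 + 4*s) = (s - 4)*(s - 3)*(s^2 - s) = s*(s - 4)*(s - 3)*(s - 1)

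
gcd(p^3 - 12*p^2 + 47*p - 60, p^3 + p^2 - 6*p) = 1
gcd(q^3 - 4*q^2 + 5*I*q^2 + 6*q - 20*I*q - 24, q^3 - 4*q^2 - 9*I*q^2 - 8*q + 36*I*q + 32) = q^2 + q*(-4 - I) + 4*I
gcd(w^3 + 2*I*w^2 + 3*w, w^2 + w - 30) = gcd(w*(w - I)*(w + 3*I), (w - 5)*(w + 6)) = 1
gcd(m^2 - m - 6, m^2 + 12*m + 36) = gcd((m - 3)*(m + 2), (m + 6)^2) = 1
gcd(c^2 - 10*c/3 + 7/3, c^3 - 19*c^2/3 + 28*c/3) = c - 7/3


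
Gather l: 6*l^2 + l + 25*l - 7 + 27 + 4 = 6*l^2 + 26*l + 24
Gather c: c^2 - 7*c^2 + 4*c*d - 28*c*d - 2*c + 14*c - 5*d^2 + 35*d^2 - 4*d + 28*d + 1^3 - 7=-6*c^2 + c*(12 - 24*d) + 30*d^2 + 24*d - 6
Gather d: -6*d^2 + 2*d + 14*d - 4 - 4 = -6*d^2 + 16*d - 8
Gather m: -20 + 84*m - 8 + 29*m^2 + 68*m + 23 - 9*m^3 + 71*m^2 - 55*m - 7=-9*m^3 + 100*m^2 + 97*m - 12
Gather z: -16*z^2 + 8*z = -16*z^2 + 8*z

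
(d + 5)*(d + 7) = d^2 + 12*d + 35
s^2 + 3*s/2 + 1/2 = (s + 1/2)*(s + 1)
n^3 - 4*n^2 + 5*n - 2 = (n - 2)*(n - 1)^2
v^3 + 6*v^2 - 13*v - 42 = (v - 3)*(v + 2)*(v + 7)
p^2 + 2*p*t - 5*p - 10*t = (p - 5)*(p + 2*t)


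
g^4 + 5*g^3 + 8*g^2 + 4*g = g*(g + 1)*(g + 2)^2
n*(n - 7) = n^2 - 7*n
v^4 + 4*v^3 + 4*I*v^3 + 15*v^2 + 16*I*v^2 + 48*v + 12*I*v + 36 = (v + 1)*(v + 3)*(v - 2*I)*(v + 6*I)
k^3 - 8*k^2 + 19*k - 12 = (k - 4)*(k - 3)*(k - 1)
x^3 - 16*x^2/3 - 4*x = x*(x - 6)*(x + 2/3)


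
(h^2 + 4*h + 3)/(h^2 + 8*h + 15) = (h + 1)/(h + 5)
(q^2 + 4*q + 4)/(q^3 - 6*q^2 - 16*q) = (q + 2)/(q*(q - 8))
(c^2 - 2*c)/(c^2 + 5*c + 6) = c*(c - 2)/(c^2 + 5*c + 6)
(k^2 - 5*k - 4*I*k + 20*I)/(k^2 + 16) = (k - 5)/(k + 4*I)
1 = 1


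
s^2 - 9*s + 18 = (s - 6)*(s - 3)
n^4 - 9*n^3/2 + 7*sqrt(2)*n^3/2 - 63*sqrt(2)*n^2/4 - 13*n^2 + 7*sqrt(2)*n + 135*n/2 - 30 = (n - 4)*(n - 1/2)*(n - 3*sqrt(2)/2)*(n + 5*sqrt(2))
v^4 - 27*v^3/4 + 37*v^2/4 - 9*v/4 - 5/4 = (v - 5)*(v - 1)^2*(v + 1/4)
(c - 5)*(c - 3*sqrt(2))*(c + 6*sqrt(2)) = c^3 - 5*c^2 + 3*sqrt(2)*c^2 - 36*c - 15*sqrt(2)*c + 180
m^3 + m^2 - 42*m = m*(m - 6)*(m + 7)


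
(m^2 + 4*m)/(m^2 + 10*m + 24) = m/(m + 6)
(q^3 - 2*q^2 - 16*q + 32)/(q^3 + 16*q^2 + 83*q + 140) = (q^2 - 6*q + 8)/(q^2 + 12*q + 35)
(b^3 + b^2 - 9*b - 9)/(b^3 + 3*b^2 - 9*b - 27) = (b + 1)/(b + 3)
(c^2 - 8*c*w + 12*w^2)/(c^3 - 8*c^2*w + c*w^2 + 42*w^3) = (c^2 - 8*c*w + 12*w^2)/(c^3 - 8*c^2*w + c*w^2 + 42*w^3)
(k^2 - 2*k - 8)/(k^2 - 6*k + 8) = (k + 2)/(k - 2)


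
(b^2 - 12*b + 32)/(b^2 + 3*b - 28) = (b - 8)/(b + 7)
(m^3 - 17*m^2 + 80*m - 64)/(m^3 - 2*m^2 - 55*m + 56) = (m - 8)/(m + 7)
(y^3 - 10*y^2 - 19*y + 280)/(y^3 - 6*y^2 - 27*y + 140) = (y - 8)/(y - 4)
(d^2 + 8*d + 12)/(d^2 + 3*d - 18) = (d + 2)/(d - 3)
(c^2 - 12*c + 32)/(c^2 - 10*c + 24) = (c - 8)/(c - 6)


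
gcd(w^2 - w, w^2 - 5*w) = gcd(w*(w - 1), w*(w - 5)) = w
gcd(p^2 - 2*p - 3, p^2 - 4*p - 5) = p + 1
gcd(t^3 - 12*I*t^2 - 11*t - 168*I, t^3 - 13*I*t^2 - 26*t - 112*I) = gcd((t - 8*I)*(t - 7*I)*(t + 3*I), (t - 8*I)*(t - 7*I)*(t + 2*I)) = t^2 - 15*I*t - 56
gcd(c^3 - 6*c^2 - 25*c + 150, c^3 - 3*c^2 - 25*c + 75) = c^2 - 25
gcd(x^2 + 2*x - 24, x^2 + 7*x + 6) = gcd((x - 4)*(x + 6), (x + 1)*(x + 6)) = x + 6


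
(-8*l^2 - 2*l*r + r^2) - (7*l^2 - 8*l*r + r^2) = -15*l^2 + 6*l*r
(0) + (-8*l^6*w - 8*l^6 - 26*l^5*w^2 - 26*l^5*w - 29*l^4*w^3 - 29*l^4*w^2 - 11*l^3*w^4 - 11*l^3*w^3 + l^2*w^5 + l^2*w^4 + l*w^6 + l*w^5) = -8*l^6*w - 8*l^6 - 26*l^5*w^2 - 26*l^5*w - 29*l^4*w^3 - 29*l^4*w^2 - 11*l^3*w^4 - 11*l^3*w^3 + l^2*w^5 + l^2*w^4 + l*w^6 + l*w^5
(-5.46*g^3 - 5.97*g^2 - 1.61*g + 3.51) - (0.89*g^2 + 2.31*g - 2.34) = -5.46*g^3 - 6.86*g^2 - 3.92*g + 5.85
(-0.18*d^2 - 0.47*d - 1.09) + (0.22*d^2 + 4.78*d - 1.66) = 0.04*d^2 + 4.31*d - 2.75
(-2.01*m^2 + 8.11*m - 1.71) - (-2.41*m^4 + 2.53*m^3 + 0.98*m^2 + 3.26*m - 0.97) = 2.41*m^4 - 2.53*m^3 - 2.99*m^2 + 4.85*m - 0.74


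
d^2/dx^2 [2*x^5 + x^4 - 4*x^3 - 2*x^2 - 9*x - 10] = 40*x^3 + 12*x^2 - 24*x - 4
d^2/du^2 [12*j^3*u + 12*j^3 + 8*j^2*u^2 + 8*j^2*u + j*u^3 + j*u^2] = 2*j*(8*j + 3*u + 1)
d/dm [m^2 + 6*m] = 2*m + 6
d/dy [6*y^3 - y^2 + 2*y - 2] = 18*y^2 - 2*y + 2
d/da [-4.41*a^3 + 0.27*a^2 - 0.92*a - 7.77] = -13.23*a^2 + 0.54*a - 0.92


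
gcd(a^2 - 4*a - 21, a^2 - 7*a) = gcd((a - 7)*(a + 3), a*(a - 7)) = a - 7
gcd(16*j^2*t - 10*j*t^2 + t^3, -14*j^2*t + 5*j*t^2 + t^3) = -2*j*t + t^2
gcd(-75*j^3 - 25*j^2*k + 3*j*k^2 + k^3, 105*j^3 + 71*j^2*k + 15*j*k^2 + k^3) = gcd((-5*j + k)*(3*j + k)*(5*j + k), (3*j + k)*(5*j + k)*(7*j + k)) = 15*j^2 + 8*j*k + k^2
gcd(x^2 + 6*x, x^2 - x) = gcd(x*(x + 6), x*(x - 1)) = x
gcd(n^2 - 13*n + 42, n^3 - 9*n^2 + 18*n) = n - 6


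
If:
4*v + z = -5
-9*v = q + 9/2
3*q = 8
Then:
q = 8/3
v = -43/54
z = -49/27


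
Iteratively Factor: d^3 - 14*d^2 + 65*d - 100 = (d - 4)*(d^2 - 10*d + 25) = (d - 5)*(d - 4)*(d - 5)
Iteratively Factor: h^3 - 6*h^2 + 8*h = (h)*(h^2 - 6*h + 8) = h*(h - 2)*(h - 4)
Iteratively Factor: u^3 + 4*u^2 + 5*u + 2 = (u + 2)*(u^2 + 2*u + 1) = (u + 1)*(u + 2)*(u + 1)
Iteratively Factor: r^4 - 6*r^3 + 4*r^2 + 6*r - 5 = (r - 5)*(r^3 - r^2 - r + 1) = (r - 5)*(r - 1)*(r^2 - 1) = (r - 5)*(r - 1)*(r + 1)*(r - 1)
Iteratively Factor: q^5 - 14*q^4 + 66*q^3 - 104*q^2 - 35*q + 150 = (q - 2)*(q^4 - 12*q^3 + 42*q^2 - 20*q - 75) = (q - 5)*(q - 2)*(q^3 - 7*q^2 + 7*q + 15) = (q - 5)^2*(q - 2)*(q^2 - 2*q - 3) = (q - 5)^2*(q - 3)*(q - 2)*(q + 1)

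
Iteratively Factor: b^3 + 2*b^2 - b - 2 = (b - 1)*(b^2 + 3*b + 2) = (b - 1)*(b + 2)*(b + 1)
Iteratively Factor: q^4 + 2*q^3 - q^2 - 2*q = (q + 1)*(q^3 + q^2 - 2*q) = q*(q + 1)*(q^2 + q - 2) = q*(q + 1)*(q + 2)*(q - 1)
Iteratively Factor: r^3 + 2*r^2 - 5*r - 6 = (r - 2)*(r^2 + 4*r + 3) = (r - 2)*(r + 1)*(r + 3)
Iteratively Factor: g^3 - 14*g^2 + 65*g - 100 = (g - 5)*(g^2 - 9*g + 20) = (g - 5)*(g - 4)*(g - 5)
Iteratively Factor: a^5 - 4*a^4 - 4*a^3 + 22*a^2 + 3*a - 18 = (a - 3)*(a^4 - a^3 - 7*a^2 + a + 6) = (a - 3)^2*(a^3 + 2*a^2 - a - 2) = (a - 3)^2*(a + 2)*(a^2 - 1) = (a - 3)^2*(a + 1)*(a + 2)*(a - 1)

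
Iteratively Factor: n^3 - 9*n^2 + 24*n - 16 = (n - 4)*(n^2 - 5*n + 4) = (n - 4)*(n - 1)*(n - 4)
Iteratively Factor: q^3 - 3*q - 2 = (q + 1)*(q^2 - q - 2) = (q + 1)^2*(q - 2)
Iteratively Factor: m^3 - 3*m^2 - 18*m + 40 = (m - 5)*(m^2 + 2*m - 8) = (m - 5)*(m + 4)*(m - 2)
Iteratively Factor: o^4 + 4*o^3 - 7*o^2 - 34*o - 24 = (o - 3)*(o^3 + 7*o^2 + 14*o + 8) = (o - 3)*(o + 4)*(o^2 + 3*o + 2) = (o - 3)*(o + 2)*(o + 4)*(o + 1)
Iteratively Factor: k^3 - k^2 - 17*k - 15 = (k + 1)*(k^2 - 2*k - 15) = (k - 5)*(k + 1)*(k + 3)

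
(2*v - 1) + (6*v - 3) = 8*v - 4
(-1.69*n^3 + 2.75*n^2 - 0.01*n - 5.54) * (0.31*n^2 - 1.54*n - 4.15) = -0.5239*n^5 + 3.4551*n^4 + 2.7754*n^3 - 13.1145*n^2 + 8.5731*n + 22.991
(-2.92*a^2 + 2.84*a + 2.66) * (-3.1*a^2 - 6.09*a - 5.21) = 9.052*a^4 + 8.9788*a^3 - 10.3284*a^2 - 30.9958*a - 13.8586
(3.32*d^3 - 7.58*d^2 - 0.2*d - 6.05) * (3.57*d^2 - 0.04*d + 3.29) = 11.8524*d^5 - 27.1934*d^4 + 10.512*d^3 - 46.5287*d^2 - 0.416*d - 19.9045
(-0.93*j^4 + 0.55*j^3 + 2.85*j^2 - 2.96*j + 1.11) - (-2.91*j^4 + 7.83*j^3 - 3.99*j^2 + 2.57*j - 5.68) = 1.98*j^4 - 7.28*j^3 + 6.84*j^2 - 5.53*j + 6.79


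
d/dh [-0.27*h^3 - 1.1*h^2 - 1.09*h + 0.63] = -0.81*h^2 - 2.2*h - 1.09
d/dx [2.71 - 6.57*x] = -6.57000000000000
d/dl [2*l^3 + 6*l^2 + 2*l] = 6*l^2 + 12*l + 2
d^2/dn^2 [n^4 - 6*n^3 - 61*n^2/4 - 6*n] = 12*n^2 - 36*n - 61/2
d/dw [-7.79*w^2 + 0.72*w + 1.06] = 0.72 - 15.58*w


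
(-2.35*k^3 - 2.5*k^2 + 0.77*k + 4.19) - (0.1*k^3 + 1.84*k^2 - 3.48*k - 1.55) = -2.45*k^3 - 4.34*k^2 + 4.25*k + 5.74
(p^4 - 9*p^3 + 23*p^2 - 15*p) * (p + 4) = p^5 - 5*p^4 - 13*p^3 + 77*p^2 - 60*p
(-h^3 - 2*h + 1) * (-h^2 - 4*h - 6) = h^5 + 4*h^4 + 8*h^3 + 7*h^2 + 8*h - 6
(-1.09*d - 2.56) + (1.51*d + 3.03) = 0.42*d + 0.47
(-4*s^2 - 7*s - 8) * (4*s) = -16*s^3 - 28*s^2 - 32*s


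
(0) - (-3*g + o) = 3*g - o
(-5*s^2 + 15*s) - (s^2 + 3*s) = -6*s^2 + 12*s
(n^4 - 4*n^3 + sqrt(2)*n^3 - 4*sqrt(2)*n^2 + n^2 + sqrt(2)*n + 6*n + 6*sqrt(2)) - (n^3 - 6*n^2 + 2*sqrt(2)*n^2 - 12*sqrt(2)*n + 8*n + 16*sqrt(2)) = n^4 - 5*n^3 + sqrt(2)*n^3 - 6*sqrt(2)*n^2 + 7*n^2 - 2*n + 13*sqrt(2)*n - 10*sqrt(2)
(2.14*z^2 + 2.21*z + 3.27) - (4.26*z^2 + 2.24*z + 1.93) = -2.12*z^2 - 0.0300000000000002*z + 1.34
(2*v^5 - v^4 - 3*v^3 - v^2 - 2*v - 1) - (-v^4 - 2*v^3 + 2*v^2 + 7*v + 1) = 2*v^5 - v^3 - 3*v^2 - 9*v - 2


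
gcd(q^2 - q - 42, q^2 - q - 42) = q^2 - q - 42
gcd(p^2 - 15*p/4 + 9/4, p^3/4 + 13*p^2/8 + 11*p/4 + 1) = 1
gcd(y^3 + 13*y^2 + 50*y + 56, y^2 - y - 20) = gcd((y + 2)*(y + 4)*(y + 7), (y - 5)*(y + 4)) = y + 4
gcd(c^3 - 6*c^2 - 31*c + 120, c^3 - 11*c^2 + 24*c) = c^2 - 11*c + 24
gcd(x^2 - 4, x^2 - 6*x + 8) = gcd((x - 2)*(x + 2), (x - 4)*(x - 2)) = x - 2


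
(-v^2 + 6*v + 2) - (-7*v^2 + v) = 6*v^2 + 5*v + 2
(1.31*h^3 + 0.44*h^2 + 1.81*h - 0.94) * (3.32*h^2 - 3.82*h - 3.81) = 4.3492*h^5 - 3.5434*h^4 - 0.6627*h^3 - 11.7114*h^2 - 3.3053*h + 3.5814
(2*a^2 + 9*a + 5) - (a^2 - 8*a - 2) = a^2 + 17*a + 7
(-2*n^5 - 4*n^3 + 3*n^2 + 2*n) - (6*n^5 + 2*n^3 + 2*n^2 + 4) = -8*n^5 - 6*n^3 + n^2 + 2*n - 4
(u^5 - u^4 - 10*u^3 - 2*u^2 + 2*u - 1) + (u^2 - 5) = u^5 - u^4 - 10*u^3 - u^2 + 2*u - 6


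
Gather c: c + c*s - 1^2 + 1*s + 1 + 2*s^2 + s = c*(s + 1) + 2*s^2 + 2*s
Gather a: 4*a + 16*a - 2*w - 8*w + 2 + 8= 20*a - 10*w + 10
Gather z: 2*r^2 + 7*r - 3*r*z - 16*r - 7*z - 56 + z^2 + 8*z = 2*r^2 - 9*r + z^2 + z*(1 - 3*r) - 56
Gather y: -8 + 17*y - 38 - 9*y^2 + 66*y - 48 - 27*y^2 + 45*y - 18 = -36*y^2 + 128*y - 112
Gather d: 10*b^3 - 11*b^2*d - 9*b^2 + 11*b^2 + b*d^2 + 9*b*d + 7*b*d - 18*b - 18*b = 10*b^3 + 2*b^2 + b*d^2 - 36*b + d*(-11*b^2 + 16*b)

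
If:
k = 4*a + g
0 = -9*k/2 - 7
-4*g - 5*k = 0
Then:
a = -7/8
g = 35/18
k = -14/9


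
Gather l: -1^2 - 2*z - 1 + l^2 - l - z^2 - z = l^2 - l - z^2 - 3*z - 2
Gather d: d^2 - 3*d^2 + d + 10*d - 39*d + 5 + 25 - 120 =-2*d^2 - 28*d - 90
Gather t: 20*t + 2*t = 22*t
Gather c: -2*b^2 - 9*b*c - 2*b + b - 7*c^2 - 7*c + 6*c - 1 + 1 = -2*b^2 - b - 7*c^2 + c*(-9*b - 1)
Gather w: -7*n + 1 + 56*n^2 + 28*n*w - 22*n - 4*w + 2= 56*n^2 - 29*n + w*(28*n - 4) + 3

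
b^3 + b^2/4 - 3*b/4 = b*(b - 3/4)*(b + 1)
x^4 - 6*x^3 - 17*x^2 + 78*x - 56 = (x - 7)*(x - 2)*(x - 1)*(x + 4)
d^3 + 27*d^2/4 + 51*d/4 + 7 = (d + 1)*(d + 7/4)*(d + 4)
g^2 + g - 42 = (g - 6)*(g + 7)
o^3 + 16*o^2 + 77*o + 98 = (o + 2)*(o + 7)^2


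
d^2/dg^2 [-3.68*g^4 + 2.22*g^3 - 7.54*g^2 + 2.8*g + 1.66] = -44.16*g^2 + 13.32*g - 15.08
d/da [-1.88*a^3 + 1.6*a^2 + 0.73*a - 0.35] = -5.64*a^2 + 3.2*a + 0.73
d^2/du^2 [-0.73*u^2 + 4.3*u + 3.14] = -1.46000000000000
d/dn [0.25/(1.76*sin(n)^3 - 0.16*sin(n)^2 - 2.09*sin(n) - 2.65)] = (-1.32*sin(n)^2 + 0.08*sin(n) + 0.5225)*cos(n)/(-1.76*sin(n)^3 + 0.16*sin(n)^2 + 2.09*sin(n) + 2.65)^2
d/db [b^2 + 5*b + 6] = 2*b + 5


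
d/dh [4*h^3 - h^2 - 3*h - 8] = 12*h^2 - 2*h - 3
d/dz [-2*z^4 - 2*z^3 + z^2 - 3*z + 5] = -8*z^3 - 6*z^2 + 2*z - 3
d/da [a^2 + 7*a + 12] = 2*a + 7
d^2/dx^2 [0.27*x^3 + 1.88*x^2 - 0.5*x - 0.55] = 1.62*x + 3.76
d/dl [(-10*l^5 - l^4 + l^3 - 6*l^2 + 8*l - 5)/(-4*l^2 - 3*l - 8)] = (120*l^6 + 128*l^5 + 405*l^4 + 26*l^3 + 26*l^2 + 56*l - 79)/(16*l^4 + 24*l^3 + 73*l^2 + 48*l + 64)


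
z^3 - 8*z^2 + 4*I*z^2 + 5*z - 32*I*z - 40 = (z - 8)*(z - I)*(z + 5*I)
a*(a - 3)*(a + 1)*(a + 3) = a^4 + a^3 - 9*a^2 - 9*a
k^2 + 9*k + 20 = (k + 4)*(k + 5)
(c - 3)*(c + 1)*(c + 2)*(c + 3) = c^4 + 3*c^3 - 7*c^2 - 27*c - 18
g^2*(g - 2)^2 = g^4 - 4*g^3 + 4*g^2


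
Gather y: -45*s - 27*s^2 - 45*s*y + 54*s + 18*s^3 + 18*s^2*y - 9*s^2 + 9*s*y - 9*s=18*s^3 - 36*s^2 + y*(18*s^2 - 36*s)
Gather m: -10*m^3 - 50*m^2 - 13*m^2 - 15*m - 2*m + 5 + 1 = -10*m^3 - 63*m^2 - 17*m + 6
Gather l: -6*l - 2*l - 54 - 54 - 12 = -8*l - 120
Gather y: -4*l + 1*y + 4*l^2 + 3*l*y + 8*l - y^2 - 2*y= 4*l^2 + 4*l - y^2 + y*(3*l - 1)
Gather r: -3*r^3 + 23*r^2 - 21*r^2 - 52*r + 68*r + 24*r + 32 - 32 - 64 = -3*r^3 + 2*r^2 + 40*r - 64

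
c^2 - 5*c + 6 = (c - 3)*(c - 2)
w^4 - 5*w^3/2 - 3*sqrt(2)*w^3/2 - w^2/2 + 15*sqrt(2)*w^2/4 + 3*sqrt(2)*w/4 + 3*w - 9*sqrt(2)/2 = (w - 2)*(w - 3/2)*(w + 1)*(w - 3*sqrt(2)/2)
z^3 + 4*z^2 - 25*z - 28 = (z - 4)*(z + 1)*(z + 7)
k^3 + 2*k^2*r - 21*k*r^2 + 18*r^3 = (k - 3*r)*(k - r)*(k + 6*r)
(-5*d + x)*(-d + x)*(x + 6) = 5*d^2*x + 30*d^2 - 6*d*x^2 - 36*d*x + x^3 + 6*x^2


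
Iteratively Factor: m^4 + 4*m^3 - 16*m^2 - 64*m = (m + 4)*(m^3 - 16*m) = (m + 4)^2*(m^2 - 4*m) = m*(m + 4)^2*(m - 4)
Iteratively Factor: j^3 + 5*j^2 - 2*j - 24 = (j + 3)*(j^2 + 2*j - 8) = (j - 2)*(j + 3)*(j + 4)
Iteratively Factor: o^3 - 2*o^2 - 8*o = (o + 2)*(o^2 - 4*o) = (o - 4)*(o + 2)*(o)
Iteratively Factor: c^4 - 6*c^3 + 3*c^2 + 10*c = (c)*(c^3 - 6*c^2 + 3*c + 10) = c*(c + 1)*(c^2 - 7*c + 10) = c*(c - 2)*(c + 1)*(c - 5)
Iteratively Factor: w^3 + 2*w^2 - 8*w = (w - 2)*(w^2 + 4*w) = (w - 2)*(w + 4)*(w)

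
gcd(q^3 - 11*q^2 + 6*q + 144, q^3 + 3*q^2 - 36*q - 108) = q^2 - 3*q - 18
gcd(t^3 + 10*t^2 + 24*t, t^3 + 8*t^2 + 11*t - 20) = t + 4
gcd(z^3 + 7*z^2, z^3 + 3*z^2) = z^2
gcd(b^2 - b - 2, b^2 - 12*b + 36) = 1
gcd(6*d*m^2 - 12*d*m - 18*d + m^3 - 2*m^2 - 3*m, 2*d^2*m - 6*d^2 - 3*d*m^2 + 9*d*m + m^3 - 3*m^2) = m - 3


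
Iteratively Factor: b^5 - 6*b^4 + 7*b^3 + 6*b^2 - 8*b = (b - 1)*(b^4 - 5*b^3 + 2*b^2 + 8*b) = (b - 1)*(b + 1)*(b^3 - 6*b^2 + 8*b) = (b - 2)*(b - 1)*(b + 1)*(b^2 - 4*b) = (b - 4)*(b - 2)*(b - 1)*(b + 1)*(b)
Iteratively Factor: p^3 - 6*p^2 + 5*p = (p - 1)*(p^2 - 5*p) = (p - 5)*(p - 1)*(p)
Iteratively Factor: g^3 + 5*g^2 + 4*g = (g + 4)*(g^2 + g) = g*(g + 4)*(g + 1)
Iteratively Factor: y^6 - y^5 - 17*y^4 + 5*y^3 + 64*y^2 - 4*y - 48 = (y - 1)*(y^5 - 17*y^3 - 12*y^2 + 52*y + 48) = (y - 1)*(y + 1)*(y^4 - y^3 - 16*y^2 + 4*y + 48) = (y - 4)*(y - 1)*(y + 1)*(y^3 + 3*y^2 - 4*y - 12) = (y - 4)*(y - 1)*(y + 1)*(y + 2)*(y^2 + y - 6) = (y - 4)*(y - 2)*(y - 1)*(y + 1)*(y + 2)*(y + 3)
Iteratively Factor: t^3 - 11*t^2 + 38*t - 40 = (t - 4)*(t^2 - 7*t + 10) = (t - 5)*(t - 4)*(t - 2)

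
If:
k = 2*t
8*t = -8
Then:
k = -2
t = -1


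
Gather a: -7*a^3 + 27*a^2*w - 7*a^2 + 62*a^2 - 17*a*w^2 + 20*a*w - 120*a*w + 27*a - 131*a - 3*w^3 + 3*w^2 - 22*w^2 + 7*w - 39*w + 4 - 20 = -7*a^3 + a^2*(27*w + 55) + a*(-17*w^2 - 100*w - 104) - 3*w^3 - 19*w^2 - 32*w - 16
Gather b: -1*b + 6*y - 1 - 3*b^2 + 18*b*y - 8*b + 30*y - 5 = -3*b^2 + b*(18*y - 9) + 36*y - 6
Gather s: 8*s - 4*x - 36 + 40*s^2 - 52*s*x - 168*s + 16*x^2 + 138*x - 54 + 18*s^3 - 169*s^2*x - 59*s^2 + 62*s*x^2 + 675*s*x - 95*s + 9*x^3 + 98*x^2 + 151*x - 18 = 18*s^3 + s^2*(-169*x - 19) + s*(62*x^2 + 623*x - 255) + 9*x^3 + 114*x^2 + 285*x - 108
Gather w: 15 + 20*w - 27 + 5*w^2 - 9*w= 5*w^2 + 11*w - 12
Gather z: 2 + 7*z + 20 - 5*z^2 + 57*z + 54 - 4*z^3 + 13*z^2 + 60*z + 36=-4*z^3 + 8*z^2 + 124*z + 112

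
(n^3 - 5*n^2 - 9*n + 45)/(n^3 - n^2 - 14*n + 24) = (n^2 - 2*n - 15)/(n^2 + 2*n - 8)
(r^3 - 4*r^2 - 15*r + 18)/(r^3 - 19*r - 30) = (r^2 - 7*r + 6)/(r^2 - 3*r - 10)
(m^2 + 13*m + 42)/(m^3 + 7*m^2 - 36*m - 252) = 1/(m - 6)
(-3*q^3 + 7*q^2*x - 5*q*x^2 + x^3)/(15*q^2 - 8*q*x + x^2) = (q^2 - 2*q*x + x^2)/(-5*q + x)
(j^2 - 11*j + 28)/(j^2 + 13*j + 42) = (j^2 - 11*j + 28)/(j^2 + 13*j + 42)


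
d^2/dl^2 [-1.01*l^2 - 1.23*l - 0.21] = -2.02000000000000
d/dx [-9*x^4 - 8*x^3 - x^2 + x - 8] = -36*x^3 - 24*x^2 - 2*x + 1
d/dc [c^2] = 2*c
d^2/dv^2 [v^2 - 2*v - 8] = 2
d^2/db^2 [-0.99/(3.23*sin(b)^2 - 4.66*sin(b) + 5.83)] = (41.314284*sin(b)^4 - 44.703846*sin(b)^3 - 115.043346*sin(b)^2 + 116.303814*sin(b) - 5.711706)/(3.23*sin(b)^2 - 4.66*sin(b) + 5.83)^3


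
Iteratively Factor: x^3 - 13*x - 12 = (x + 1)*(x^2 - x - 12) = (x + 1)*(x + 3)*(x - 4)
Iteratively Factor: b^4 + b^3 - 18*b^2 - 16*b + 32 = (b + 4)*(b^3 - 3*b^2 - 6*b + 8) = (b - 4)*(b + 4)*(b^2 + b - 2) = (b - 4)*(b - 1)*(b + 4)*(b + 2)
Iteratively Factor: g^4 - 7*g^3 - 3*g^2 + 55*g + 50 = (g - 5)*(g^3 - 2*g^2 - 13*g - 10) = (g - 5)*(g + 2)*(g^2 - 4*g - 5) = (g - 5)^2*(g + 2)*(g + 1)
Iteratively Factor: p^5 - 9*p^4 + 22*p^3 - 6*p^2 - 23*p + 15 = (p - 5)*(p^4 - 4*p^3 + 2*p^2 + 4*p - 3) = (p - 5)*(p + 1)*(p^3 - 5*p^2 + 7*p - 3) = (p - 5)*(p - 1)*(p + 1)*(p^2 - 4*p + 3) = (p - 5)*(p - 1)^2*(p + 1)*(p - 3)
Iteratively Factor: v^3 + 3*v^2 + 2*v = (v + 2)*(v^2 + v) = v*(v + 2)*(v + 1)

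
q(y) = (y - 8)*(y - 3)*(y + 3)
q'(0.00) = -9.00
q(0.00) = 72.00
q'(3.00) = -30.00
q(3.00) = 0.00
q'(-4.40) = 119.48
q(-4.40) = -128.46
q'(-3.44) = 81.54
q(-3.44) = -32.42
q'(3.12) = -29.72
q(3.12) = -3.58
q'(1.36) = -25.21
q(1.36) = 47.48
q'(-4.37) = 118.21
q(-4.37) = -124.90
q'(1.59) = -26.86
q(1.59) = 41.48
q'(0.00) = -9.00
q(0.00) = 72.00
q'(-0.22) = -5.33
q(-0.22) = 73.58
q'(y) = (y - 8)*(y - 3) + (y - 8)*(y + 3) + (y - 3)*(y + 3) = 3*y^2 - 16*y - 9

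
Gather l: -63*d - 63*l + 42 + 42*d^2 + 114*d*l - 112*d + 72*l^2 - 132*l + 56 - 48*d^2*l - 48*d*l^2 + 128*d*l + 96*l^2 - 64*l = 42*d^2 - 175*d + l^2*(168 - 48*d) + l*(-48*d^2 + 242*d - 259) + 98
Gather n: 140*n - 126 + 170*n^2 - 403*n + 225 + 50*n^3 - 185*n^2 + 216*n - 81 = 50*n^3 - 15*n^2 - 47*n + 18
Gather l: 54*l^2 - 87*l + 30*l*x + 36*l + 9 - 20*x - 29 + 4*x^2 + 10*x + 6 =54*l^2 + l*(30*x - 51) + 4*x^2 - 10*x - 14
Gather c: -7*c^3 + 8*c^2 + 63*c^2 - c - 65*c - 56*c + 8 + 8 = -7*c^3 + 71*c^2 - 122*c + 16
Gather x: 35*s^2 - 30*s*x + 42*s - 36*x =35*s^2 + 42*s + x*(-30*s - 36)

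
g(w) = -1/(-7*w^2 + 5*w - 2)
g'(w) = -(14*w - 5)/(-7*w^2 + 5*w - 2)^2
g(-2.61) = 0.02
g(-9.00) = 0.00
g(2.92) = 0.02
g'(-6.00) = 0.00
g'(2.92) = -0.02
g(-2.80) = 0.01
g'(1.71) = -0.10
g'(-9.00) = 0.00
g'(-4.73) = 0.00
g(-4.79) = 0.01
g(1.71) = 0.07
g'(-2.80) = 0.01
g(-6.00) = 0.00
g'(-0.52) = 0.29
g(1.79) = 0.06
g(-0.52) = 0.15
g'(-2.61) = 0.01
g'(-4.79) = 0.00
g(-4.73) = 0.01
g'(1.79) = -0.08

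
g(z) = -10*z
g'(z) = -10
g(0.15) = -1.50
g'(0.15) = -10.00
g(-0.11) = 1.10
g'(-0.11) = -10.00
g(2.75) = -27.50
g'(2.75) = -10.00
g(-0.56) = 5.60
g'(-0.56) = -10.00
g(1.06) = -10.60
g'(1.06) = -10.00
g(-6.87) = 68.70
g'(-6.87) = -10.00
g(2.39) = -23.90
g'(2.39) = -10.00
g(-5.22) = 52.20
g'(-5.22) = -10.00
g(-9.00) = 90.00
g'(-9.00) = -10.00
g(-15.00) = 150.00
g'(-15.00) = -10.00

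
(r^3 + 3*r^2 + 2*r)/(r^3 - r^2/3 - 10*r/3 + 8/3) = 3*r*(r + 1)/(3*r^2 - 7*r + 4)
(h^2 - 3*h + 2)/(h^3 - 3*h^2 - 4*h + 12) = (h - 1)/(h^2 - h - 6)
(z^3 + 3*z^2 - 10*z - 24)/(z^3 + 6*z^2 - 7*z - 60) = (z + 2)/(z + 5)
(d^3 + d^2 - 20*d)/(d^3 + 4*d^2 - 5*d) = (d - 4)/(d - 1)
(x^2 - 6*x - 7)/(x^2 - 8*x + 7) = (x + 1)/(x - 1)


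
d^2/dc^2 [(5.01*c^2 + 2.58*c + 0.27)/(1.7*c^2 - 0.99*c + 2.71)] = (31.77606*c^3 - 133.80462*c^2 - 74.04282*c + 85.47312)/(4.913*c^6 - 8.5833*c^5 + 28.49421*c^4 - 28.335879*c^3 + 45.423123*c^2 - 21.811977*c + 19.902511)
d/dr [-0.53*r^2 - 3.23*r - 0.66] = -1.06*r - 3.23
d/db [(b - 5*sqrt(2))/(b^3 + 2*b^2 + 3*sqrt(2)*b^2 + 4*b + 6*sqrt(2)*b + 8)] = (b^3 + 2*b^2 + 3*sqrt(2)*b^2 + 4*b + 6*sqrt(2)*b - (b - 5*sqrt(2))*(3*b^2 + 4*b + 6*sqrt(2)*b + 4 + 6*sqrt(2)) + 8)/(b^3 + 2*b^2 + 3*sqrt(2)*b^2 + 4*b + 6*sqrt(2)*b + 8)^2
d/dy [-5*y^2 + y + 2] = 1 - 10*y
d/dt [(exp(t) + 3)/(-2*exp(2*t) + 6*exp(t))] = (exp(2*t) + 6*exp(t) - 9)*exp(-t)/(2*(exp(2*t) - 6*exp(t) + 9))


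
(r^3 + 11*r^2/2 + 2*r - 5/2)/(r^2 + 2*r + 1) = (2*r^2 + 9*r - 5)/(2*(r + 1))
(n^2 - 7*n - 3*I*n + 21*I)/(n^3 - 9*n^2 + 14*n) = (n - 3*I)/(n*(n - 2))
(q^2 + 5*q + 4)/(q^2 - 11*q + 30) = (q^2 + 5*q + 4)/(q^2 - 11*q + 30)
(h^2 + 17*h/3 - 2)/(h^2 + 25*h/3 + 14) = (3*h - 1)/(3*h + 7)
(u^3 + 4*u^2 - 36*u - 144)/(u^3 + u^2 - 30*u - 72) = (u + 6)/(u + 3)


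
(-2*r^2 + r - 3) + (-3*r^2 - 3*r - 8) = -5*r^2 - 2*r - 11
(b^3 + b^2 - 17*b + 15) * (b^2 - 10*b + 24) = b^5 - 9*b^4 - 3*b^3 + 209*b^2 - 558*b + 360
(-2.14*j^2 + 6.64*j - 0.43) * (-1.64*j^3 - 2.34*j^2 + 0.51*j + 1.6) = 3.5096*j^5 - 5.882*j^4 - 15.9238*j^3 + 0.968599999999999*j^2 + 10.4047*j - 0.688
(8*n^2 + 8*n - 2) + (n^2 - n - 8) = 9*n^2 + 7*n - 10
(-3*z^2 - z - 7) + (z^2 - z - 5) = -2*z^2 - 2*z - 12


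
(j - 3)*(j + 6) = j^2 + 3*j - 18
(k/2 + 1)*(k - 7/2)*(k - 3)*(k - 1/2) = k^4/2 - 5*k^3/2 - k^2/8 + 89*k/8 - 21/4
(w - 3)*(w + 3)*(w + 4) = w^3 + 4*w^2 - 9*w - 36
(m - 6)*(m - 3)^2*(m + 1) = m^4 - 11*m^3 + 33*m^2 - 9*m - 54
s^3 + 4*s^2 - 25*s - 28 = (s - 4)*(s + 1)*(s + 7)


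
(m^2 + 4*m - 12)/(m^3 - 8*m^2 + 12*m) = (m + 6)/(m*(m - 6))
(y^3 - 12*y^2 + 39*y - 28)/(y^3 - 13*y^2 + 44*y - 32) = (y - 7)/(y - 8)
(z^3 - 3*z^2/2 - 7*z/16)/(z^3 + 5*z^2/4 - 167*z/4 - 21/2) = z*(4*z - 7)/(4*(z^2 + z - 42))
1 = 1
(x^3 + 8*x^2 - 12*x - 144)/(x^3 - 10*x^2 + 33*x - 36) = (x^2 + 12*x + 36)/(x^2 - 6*x + 9)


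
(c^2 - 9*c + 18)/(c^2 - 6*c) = (c - 3)/c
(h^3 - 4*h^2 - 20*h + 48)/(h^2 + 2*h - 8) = h - 6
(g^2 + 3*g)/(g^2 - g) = (g + 3)/(g - 1)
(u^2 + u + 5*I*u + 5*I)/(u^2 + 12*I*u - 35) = (u + 1)/(u + 7*I)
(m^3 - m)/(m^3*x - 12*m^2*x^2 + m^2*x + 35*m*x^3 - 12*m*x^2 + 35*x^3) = m*(m - 1)/(x*(m^2 - 12*m*x + 35*x^2))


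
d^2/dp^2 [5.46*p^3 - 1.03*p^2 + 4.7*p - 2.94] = 32.76*p - 2.06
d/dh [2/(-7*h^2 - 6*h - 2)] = 4*(7*h + 3)/(7*h^2 + 6*h + 2)^2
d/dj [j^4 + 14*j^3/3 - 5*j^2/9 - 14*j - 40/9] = 4*j^3 + 14*j^2 - 10*j/9 - 14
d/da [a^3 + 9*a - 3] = 3*a^2 + 9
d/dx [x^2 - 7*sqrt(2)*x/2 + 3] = 2*x - 7*sqrt(2)/2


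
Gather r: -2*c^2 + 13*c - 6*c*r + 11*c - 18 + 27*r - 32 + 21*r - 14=-2*c^2 + 24*c + r*(48 - 6*c) - 64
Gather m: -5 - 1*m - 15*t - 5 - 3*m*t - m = m*(-3*t - 2) - 15*t - 10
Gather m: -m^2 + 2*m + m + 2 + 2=-m^2 + 3*m + 4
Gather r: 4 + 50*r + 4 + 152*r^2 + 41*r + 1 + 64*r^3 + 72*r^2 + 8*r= 64*r^3 + 224*r^2 + 99*r + 9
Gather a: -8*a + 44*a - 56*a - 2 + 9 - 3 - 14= -20*a - 10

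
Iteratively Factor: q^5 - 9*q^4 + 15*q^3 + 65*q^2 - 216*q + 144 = (q - 4)*(q^4 - 5*q^3 - 5*q^2 + 45*q - 36) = (q - 4)*(q - 1)*(q^3 - 4*q^2 - 9*q + 36) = (q - 4)*(q - 1)*(q + 3)*(q^2 - 7*q + 12) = (q - 4)*(q - 3)*(q - 1)*(q + 3)*(q - 4)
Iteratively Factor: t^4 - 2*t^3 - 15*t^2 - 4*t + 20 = (t + 2)*(t^3 - 4*t^2 - 7*t + 10) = (t - 1)*(t + 2)*(t^2 - 3*t - 10) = (t - 1)*(t + 2)^2*(t - 5)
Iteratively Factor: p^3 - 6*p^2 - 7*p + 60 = (p - 5)*(p^2 - p - 12) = (p - 5)*(p + 3)*(p - 4)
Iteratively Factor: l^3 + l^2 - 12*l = (l + 4)*(l^2 - 3*l) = l*(l + 4)*(l - 3)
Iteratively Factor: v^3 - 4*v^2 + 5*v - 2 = (v - 1)*(v^2 - 3*v + 2) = (v - 2)*(v - 1)*(v - 1)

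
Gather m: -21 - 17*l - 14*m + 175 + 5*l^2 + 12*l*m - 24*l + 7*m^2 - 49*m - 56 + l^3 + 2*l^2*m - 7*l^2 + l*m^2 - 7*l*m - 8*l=l^3 - 2*l^2 - 49*l + m^2*(l + 7) + m*(2*l^2 + 5*l - 63) + 98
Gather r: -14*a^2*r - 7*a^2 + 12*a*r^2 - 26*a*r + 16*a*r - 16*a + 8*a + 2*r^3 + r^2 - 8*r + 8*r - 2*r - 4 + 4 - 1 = -7*a^2 - 8*a + 2*r^3 + r^2*(12*a + 1) + r*(-14*a^2 - 10*a - 2) - 1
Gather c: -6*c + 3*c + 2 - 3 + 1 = -3*c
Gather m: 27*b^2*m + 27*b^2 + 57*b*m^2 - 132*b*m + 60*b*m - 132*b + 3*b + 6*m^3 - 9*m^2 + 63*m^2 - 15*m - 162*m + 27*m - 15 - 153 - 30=27*b^2 - 129*b + 6*m^3 + m^2*(57*b + 54) + m*(27*b^2 - 72*b - 150) - 198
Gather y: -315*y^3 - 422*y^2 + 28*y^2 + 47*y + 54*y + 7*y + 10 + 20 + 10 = -315*y^3 - 394*y^2 + 108*y + 40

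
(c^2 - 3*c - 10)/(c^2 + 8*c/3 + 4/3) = 3*(c - 5)/(3*c + 2)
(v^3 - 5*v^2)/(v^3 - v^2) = (v - 5)/(v - 1)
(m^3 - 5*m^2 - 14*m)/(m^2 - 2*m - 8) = m*(m - 7)/(m - 4)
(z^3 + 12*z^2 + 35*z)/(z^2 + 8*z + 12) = z*(z^2 + 12*z + 35)/(z^2 + 8*z + 12)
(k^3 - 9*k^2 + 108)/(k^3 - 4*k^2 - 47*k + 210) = (k^2 - 3*k - 18)/(k^2 + 2*k - 35)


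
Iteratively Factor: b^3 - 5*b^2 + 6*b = (b)*(b^2 - 5*b + 6) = b*(b - 3)*(b - 2)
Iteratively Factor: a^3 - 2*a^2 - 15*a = (a)*(a^2 - 2*a - 15) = a*(a + 3)*(a - 5)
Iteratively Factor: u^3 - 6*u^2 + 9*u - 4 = (u - 4)*(u^2 - 2*u + 1) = (u - 4)*(u - 1)*(u - 1)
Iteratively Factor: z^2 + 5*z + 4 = (z + 4)*(z + 1)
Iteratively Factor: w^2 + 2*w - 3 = (w - 1)*(w + 3)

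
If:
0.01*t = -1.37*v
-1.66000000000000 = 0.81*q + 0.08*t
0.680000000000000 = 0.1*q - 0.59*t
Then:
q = -1.90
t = -1.48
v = 0.01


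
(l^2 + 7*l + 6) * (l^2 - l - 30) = l^4 + 6*l^3 - 31*l^2 - 216*l - 180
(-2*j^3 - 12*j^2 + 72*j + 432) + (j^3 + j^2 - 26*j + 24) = -j^3 - 11*j^2 + 46*j + 456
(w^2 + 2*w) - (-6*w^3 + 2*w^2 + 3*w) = 6*w^3 - w^2 - w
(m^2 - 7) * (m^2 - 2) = m^4 - 9*m^2 + 14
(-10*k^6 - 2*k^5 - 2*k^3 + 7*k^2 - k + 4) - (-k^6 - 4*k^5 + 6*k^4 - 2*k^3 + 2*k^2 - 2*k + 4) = -9*k^6 + 2*k^5 - 6*k^4 + 5*k^2 + k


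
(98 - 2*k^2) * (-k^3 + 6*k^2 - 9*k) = 2*k^5 - 12*k^4 - 80*k^3 + 588*k^2 - 882*k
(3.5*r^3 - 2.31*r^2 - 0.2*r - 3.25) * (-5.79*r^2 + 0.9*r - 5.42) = -20.265*r^5 + 16.5249*r^4 - 19.891*r^3 + 31.1577*r^2 - 1.841*r + 17.615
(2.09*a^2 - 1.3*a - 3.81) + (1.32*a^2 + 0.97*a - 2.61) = 3.41*a^2 - 0.33*a - 6.42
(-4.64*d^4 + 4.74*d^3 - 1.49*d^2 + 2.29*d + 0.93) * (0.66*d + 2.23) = -3.0624*d^5 - 7.2188*d^4 + 9.5868*d^3 - 1.8113*d^2 + 5.7205*d + 2.0739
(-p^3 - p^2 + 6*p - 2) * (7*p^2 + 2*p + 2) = -7*p^5 - 9*p^4 + 38*p^3 - 4*p^2 + 8*p - 4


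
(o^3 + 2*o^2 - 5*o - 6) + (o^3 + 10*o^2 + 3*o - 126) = 2*o^3 + 12*o^2 - 2*o - 132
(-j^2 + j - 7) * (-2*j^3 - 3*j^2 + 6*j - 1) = 2*j^5 + j^4 + 5*j^3 + 28*j^2 - 43*j + 7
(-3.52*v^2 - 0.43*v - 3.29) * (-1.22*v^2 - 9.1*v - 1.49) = 4.2944*v^4 + 32.5566*v^3 + 13.1716*v^2 + 30.5797*v + 4.9021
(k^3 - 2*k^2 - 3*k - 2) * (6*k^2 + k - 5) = 6*k^5 - 11*k^4 - 25*k^3 - 5*k^2 + 13*k + 10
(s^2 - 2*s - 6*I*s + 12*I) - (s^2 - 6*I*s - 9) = -2*s + 9 + 12*I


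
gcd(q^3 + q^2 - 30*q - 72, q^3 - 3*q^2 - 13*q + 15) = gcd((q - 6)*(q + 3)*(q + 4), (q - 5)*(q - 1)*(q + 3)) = q + 3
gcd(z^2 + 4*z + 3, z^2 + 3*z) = z + 3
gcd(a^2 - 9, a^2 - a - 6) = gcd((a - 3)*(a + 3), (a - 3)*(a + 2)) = a - 3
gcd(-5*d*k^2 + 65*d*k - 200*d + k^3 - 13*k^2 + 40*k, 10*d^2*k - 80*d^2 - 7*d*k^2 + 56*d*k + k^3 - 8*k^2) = 5*d*k - 40*d - k^2 + 8*k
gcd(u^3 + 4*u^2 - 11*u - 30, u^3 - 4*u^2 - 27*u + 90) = u^2 + 2*u - 15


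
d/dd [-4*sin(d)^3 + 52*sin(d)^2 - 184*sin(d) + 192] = 4*(-3*sin(d)^2 + 26*sin(d) - 46)*cos(d)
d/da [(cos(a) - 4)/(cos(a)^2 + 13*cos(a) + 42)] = (cos(a)^2 - 8*cos(a) - 94)*sin(a)/(cos(a)^2 + 13*cos(a) + 42)^2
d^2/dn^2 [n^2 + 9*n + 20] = 2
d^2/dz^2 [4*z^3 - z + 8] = 24*z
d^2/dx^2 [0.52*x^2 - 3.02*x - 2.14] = 1.04000000000000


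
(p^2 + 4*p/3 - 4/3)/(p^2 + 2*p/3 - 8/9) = 3*(p + 2)/(3*p + 4)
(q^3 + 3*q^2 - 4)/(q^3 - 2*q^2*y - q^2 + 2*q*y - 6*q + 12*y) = (-q^2 - q + 2)/(-q^2 + 2*q*y + 3*q - 6*y)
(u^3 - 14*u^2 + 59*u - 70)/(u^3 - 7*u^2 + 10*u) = (u - 7)/u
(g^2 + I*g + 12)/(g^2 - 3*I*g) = (g + 4*I)/g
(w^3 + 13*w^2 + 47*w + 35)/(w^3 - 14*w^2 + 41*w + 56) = (w^2 + 12*w + 35)/(w^2 - 15*w + 56)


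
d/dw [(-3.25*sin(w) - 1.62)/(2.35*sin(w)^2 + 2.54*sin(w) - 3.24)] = (7.6375*sin(w)^2 + 7.614*sin(w) + 14.6448)*cos(w)/(5.5225*sin(w)^4 + 11.938*sin(w)^3 - 8.7764*sin(w)^2 - 16.4592*sin(w) + 10.4976)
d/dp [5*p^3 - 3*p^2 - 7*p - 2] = 15*p^2 - 6*p - 7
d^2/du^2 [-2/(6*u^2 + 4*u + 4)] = 2*(9*u^2 + 6*u - 4*(3*u + 1)^2 + 6)/(3*u^2 + 2*u + 2)^3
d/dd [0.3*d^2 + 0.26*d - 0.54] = 0.6*d + 0.26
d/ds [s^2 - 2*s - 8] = 2*s - 2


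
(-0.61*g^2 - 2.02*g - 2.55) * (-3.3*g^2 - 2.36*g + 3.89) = 2.013*g^4 + 8.1056*g^3 + 10.8093*g^2 - 1.8398*g - 9.9195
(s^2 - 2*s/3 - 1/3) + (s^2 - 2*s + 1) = 2*s^2 - 8*s/3 + 2/3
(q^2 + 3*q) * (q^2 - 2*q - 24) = q^4 + q^3 - 30*q^2 - 72*q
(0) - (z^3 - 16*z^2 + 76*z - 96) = -z^3 + 16*z^2 - 76*z + 96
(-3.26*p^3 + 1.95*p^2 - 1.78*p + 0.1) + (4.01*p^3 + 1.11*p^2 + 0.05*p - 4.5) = 0.75*p^3 + 3.06*p^2 - 1.73*p - 4.4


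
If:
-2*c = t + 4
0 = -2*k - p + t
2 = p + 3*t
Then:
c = -t/2 - 2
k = 2*t - 1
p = 2 - 3*t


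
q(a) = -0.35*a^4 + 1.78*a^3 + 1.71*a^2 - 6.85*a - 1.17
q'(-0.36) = -7.32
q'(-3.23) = 84.99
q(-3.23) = -59.28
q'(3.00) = 13.67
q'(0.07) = -6.58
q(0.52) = -4.04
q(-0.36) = 1.43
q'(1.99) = 10.07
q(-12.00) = -10006.17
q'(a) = -1.4*a^3 + 5.34*a^2 + 3.42*a - 6.85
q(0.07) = -1.64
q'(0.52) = -3.82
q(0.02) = -1.31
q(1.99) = 0.51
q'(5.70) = -73.13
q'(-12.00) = 3140.27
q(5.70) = -24.47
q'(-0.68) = -6.27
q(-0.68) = 3.64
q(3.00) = 13.38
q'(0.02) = -6.78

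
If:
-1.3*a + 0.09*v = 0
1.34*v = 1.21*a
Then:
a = 0.00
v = 0.00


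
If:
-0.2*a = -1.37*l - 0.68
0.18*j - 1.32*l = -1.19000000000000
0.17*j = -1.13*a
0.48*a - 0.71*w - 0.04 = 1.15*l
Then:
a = 1.33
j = -8.83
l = -0.30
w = 1.33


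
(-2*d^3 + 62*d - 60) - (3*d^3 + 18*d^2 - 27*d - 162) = -5*d^3 - 18*d^2 + 89*d + 102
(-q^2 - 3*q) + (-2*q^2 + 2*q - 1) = -3*q^2 - q - 1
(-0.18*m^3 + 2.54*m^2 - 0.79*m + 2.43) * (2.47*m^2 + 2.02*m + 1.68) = -0.4446*m^5 + 5.9102*m^4 + 2.8771*m^3 + 8.6735*m^2 + 3.5814*m + 4.0824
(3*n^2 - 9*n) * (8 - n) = -3*n^3 + 33*n^2 - 72*n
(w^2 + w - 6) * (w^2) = w^4 + w^3 - 6*w^2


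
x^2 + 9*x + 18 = (x + 3)*(x + 6)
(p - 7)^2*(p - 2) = p^3 - 16*p^2 + 77*p - 98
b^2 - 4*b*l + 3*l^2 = (b - 3*l)*(b - l)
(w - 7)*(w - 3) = w^2 - 10*w + 21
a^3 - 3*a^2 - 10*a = a*(a - 5)*(a + 2)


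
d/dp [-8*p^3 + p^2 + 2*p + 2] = -24*p^2 + 2*p + 2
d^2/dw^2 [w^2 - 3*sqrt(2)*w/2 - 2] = 2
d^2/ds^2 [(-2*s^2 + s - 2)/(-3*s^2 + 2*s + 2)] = 2*(3*s^3 + 90*s^2 - 54*s + 32)/(27*s^6 - 54*s^5 - 18*s^4 + 64*s^3 + 12*s^2 - 24*s - 8)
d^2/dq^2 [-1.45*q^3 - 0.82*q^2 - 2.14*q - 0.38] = -8.7*q - 1.64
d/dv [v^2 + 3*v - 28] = 2*v + 3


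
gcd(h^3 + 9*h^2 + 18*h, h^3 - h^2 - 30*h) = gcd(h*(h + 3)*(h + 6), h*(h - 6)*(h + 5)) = h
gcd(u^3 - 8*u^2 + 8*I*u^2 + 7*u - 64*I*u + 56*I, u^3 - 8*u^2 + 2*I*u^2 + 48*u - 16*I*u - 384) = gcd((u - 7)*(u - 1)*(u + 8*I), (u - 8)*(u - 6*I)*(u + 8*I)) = u + 8*I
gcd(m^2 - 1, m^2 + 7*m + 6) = m + 1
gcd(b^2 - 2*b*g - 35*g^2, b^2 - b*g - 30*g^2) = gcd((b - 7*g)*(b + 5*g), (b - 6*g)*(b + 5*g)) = b + 5*g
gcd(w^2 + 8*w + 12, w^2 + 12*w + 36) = w + 6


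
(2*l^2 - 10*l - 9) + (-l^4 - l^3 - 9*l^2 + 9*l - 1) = -l^4 - l^3 - 7*l^2 - l - 10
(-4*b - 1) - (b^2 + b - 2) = -b^2 - 5*b + 1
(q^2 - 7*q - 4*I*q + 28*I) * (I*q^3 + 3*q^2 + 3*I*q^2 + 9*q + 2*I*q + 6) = I*q^5 + 7*q^4 - 4*I*q^4 - 28*q^3 - 31*I*q^3 - 133*q^2 + 34*I*q^2 - 98*q + 228*I*q + 168*I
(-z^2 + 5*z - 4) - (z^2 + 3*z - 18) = -2*z^2 + 2*z + 14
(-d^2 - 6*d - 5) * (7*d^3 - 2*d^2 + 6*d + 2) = -7*d^5 - 40*d^4 - 29*d^3 - 28*d^2 - 42*d - 10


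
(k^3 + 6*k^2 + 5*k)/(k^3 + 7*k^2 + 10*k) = (k + 1)/(k + 2)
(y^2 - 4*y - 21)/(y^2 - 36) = (y^2 - 4*y - 21)/(y^2 - 36)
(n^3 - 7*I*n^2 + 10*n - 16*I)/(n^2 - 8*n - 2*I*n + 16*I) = (n^3 - 7*I*n^2 + 10*n - 16*I)/(n^2 - 8*n - 2*I*n + 16*I)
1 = 1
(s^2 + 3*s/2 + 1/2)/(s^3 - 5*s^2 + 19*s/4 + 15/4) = 2*(s + 1)/(2*s^2 - 11*s + 15)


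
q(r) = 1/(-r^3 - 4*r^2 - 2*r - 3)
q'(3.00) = 0.01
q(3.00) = -0.01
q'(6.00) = 0.00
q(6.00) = 0.00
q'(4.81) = 0.00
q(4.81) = -0.00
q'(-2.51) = 0.02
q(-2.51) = -0.14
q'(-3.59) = 9.80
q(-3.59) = -0.91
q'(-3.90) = 1.53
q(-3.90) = 0.30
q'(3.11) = 0.01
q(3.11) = -0.01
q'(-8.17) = 0.00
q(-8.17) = 0.00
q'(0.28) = 0.29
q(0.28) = -0.26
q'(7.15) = 0.00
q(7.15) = -0.00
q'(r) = (3*r^2 + 8*r + 2)/(-r^3 - 4*r^2 - 2*r - 3)^2 = (3*r^2 + 8*r + 2)/(r^3 + 4*r^2 + 2*r + 3)^2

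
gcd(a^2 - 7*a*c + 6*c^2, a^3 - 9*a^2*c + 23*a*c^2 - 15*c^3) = a - c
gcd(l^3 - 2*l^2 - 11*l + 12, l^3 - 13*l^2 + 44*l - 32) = l^2 - 5*l + 4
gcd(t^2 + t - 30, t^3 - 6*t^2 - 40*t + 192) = t + 6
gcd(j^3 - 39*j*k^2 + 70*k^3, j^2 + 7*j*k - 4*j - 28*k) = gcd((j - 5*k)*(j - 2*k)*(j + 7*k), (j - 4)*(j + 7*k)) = j + 7*k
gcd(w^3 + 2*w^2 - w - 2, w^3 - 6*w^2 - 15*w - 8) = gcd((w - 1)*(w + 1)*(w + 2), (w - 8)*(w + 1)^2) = w + 1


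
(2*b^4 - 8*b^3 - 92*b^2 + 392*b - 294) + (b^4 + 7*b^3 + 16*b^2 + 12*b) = 3*b^4 - b^3 - 76*b^2 + 404*b - 294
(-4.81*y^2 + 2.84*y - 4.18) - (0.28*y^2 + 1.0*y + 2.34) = -5.09*y^2 + 1.84*y - 6.52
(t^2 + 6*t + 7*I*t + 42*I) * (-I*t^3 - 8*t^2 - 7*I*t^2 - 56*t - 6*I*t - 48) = -I*t^5 - t^4 - 13*I*t^4 - 13*t^3 - 104*I*t^3 - 48*t^2 - 764*I*t^2 - 36*t - 2688*I*t - 2016*I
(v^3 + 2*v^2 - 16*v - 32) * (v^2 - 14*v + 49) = v^5 - 12*v^4 + 5*v^3 + 290*v^2 - 336*v - 1568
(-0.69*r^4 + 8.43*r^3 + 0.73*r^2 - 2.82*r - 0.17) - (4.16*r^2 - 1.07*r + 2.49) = -0.69*r^4 + 8.43*r^3 - 3.43*r^2 - 1.75*r - 2.66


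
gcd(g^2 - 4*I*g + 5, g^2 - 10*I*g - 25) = g - 5*I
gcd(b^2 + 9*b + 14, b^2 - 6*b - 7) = 1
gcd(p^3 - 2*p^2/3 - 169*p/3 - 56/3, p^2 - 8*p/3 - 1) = p + 1/3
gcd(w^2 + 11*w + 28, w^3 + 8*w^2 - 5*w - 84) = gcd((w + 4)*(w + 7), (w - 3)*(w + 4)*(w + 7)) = w^2 + 11*w + 28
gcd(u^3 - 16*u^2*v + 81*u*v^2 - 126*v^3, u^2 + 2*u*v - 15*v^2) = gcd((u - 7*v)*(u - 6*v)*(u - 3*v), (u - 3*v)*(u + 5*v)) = u - 3*v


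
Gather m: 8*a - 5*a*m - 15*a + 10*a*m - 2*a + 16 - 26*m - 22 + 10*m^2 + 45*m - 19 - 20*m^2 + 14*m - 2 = -9*a - 10*m^2 + m*(5*a + 33) - 27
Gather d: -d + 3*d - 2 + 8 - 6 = 2*d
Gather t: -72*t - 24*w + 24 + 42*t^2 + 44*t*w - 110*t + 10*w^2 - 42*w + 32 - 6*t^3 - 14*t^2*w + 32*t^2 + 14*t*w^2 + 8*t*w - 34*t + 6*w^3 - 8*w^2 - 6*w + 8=-6*t^3 + t^2*(74 - 14*w) + t*(14*w^2 + 52*w - 216) + 6*w^3 + 2*w^2 - 72*w + 64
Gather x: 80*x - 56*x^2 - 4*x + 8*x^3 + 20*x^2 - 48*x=8*x^3 - 36*x^2 + 28*x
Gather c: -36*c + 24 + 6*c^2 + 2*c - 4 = 6*c^2 - 34*c + 20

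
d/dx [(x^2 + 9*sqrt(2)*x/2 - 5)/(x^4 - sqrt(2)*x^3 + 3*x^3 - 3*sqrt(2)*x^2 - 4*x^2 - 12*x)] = (-x*(4*x + 9*sqrt(2))*(-x^3 - 3*x^2 + sqrt(2)*x^2 + 4*x + 3*sqrt(2)*x + 12) + (2*x^2 + 9*sqrt(2)*x - 10)*(-4*x^3 - 9*x^2 + 3*sqrt(2)*x^2 + 8*x + 6*sqrt(2)*x + 12))/(2*x^2*(-x^3 - 3*x^2 + sqrt(2)*x^2 + 4*x + 3*sqrt(2)*x + 12)^2)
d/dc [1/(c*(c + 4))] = 2*(-c - 2)/(c^2*(c^2 + 8*c + 16))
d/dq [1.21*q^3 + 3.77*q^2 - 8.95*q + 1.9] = 3.63*q^2 + 7.54*q - 8.95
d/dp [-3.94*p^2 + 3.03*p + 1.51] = 3.03 - 7.88*p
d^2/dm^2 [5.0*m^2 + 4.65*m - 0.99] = 10.0000000000000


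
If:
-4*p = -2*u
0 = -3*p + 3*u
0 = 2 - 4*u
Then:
No Solution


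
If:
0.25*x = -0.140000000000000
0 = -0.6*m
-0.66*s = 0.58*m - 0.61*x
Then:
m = 0.00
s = -0.52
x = -0.56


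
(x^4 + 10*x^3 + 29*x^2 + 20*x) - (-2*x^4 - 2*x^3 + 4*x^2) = 3*x^4 + 12*x^3 + 25*x^2 + 20*x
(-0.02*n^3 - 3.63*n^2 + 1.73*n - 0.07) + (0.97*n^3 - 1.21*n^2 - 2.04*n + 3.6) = 0.95*n^3 - 4.84*n^2 - 0.31*n + 3.53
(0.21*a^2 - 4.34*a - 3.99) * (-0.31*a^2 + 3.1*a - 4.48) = -0.0651*a^4 + 1.9964*a^3 - 13.1579*a^2 + 7.0742*a + 17.8752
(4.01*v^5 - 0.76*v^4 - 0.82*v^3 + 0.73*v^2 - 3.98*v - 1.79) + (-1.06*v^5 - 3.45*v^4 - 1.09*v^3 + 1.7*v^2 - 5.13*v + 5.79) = 2.95*v^5 - 4.21*v^4 - 1.91*v^3 + 2.43*v^2 - 9.11*v + 4.0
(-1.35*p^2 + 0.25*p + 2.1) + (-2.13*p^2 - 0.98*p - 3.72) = -3.48*p^2 - 0.73*p - 1.62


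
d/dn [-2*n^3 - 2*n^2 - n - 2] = -6*n^2 - 4*n - 1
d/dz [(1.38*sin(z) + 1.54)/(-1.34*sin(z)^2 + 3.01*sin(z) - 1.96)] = (1.8492*sin(z)^2 + 4.1272*sin(z) - 7.3402)*cos(z)/(1.7956*sin(z)^4 - 8.0668*sin(z)^3 + 14.3129*sin(z)^2 - 11.7992*sin(z) + 3.8416)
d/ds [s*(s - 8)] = 2*s - 8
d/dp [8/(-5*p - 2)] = 40/(5*p + 2)^2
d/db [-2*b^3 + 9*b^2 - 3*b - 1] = -6*b^2 + 18*b - 3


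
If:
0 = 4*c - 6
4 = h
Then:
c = 3/2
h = 4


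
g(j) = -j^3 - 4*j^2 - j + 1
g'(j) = -3*j^2 - 8*j - 1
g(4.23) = -150.49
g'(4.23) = -88.52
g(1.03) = -5.37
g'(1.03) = -12.42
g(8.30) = -854.65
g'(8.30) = -274.07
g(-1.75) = -4.14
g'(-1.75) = 3.81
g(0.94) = -4.30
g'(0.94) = -11.17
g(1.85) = -20.87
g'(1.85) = -26.07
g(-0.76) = -0.11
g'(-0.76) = 3.35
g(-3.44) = -2.19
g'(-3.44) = -8.98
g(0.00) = 1.00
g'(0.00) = -1.00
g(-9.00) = 415.00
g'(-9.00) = -172.00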